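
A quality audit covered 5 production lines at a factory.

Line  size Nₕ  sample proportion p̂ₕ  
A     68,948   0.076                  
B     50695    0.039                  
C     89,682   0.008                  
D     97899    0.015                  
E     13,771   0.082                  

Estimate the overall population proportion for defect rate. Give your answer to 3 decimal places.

Wₕ = Nₕ/N with N = 320995: 0.2148, 0.1579, 0.2794, 0.3050, 0.0429.
p̂_st = 0.2148·0.076 + 0.1579·0.039 + 0.2794·0.008 + 0.3050·0.015 + 0.0429·0.082 ≈ 0.03281... → 0.033.

0.033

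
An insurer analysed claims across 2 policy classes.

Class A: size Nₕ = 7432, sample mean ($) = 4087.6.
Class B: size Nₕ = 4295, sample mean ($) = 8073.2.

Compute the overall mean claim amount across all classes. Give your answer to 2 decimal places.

N = 7432 + 4295 = 11727.
Weight each subgroup mean by Nₕ/N and sum.
Σ Nₕx̄ₕ = 7432·4087.6 + 4295·8073.2 = 30379043.2 + 34674394 = 65053437.2.
Divide by N: 65053437.2 / 11727 = 5547.3213... → 5547.32.

5547.32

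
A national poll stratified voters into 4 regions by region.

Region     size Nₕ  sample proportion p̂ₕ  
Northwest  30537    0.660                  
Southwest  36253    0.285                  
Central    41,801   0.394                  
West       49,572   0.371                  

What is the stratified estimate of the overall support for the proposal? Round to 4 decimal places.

0.4132

Wₕ = Nₕ/N with N = 158163: 0.1931, 0.2292, 0.2643, 0.3134.
p̂_st = 0.1931·0.660 + 0.2292·0.285 + 0.2643·0.394 + 0.3134·0.371 ≈ 0.413164... → 0.4132.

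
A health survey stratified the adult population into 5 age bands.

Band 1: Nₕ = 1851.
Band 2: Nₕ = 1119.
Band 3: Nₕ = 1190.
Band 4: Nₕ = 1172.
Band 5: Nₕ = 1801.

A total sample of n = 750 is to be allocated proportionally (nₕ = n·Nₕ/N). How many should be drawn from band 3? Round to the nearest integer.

125

N = 1851 + 1119 + 1190 + 1172 + 1801 = 7133.
n_3 = 750·1190/7133 = 125.123... → 125.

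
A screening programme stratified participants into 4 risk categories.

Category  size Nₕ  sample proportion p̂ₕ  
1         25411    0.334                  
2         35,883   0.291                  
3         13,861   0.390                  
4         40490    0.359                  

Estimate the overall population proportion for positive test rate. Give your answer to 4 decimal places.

Wₕ = Nₕ/N with N = 115645: 0.2197, 0.3103, 0.1199, 0.3501.
p̂_st = 0.2197·0.334 + 0.3103·0.291 + 0.1199·0.390 + 0.3501·0.359 ≈ 0.336123... → 0.3361.

0.3361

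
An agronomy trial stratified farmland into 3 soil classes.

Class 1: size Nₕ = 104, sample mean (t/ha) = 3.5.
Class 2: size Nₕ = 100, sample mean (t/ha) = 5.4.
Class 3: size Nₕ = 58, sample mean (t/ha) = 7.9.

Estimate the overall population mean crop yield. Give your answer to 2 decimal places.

5.20

x̄_st = (Σ Nₕx̄ₕ) / (Σ Nₕ) = (104·3.5 + 100·5.4 + 58·7.9) / 262
= 1362.2 / 262 = 5.1992... → 5.20.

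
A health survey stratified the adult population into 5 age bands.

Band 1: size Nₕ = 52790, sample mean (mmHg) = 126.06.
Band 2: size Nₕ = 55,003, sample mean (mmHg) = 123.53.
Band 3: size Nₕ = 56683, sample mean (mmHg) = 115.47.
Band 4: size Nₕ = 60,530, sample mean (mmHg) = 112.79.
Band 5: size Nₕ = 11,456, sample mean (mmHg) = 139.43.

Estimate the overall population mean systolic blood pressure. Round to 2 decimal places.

120.18

x̄_st = (Σ Nₕx̄ₕ) / (Σ Nₕ) = (52790·126.06 + 55003·123.53 + 56683·115.47 + 60530·112.79 + 11456·139.43) / 236462
= 28418902.78 / 236462 = 120.1838... → 120.18.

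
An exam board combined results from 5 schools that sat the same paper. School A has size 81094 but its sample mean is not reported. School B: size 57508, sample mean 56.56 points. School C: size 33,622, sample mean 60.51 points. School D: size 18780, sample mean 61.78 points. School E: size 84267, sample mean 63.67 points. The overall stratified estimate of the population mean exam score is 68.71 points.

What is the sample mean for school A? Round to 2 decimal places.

N = 81094 + 57508 + 33622 + 18780 + 84267 = 275271.
Overall total = μ·N = 68.71·275271 = 18913870.41.
Subtract the known strata: 57508·56.56 + 33622·60.51 + 18780·61.78 + 84267·63.67 = 11812627.99.
Remaining total for school A: 18913870.41 − 11812627.99 = 7101242.42.
Divide by its size: 7101242.42 / 81094 = 87.5680... → 87.57.

87.57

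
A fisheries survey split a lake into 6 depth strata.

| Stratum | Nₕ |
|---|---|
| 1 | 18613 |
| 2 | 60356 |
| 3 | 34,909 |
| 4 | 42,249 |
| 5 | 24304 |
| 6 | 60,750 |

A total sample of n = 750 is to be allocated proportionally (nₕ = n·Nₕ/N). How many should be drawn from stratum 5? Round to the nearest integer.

76

Share of stratum 5 = 24304/241181 = 0.10077.
Allocate 750 × 0.10077 = 75.578... → 76.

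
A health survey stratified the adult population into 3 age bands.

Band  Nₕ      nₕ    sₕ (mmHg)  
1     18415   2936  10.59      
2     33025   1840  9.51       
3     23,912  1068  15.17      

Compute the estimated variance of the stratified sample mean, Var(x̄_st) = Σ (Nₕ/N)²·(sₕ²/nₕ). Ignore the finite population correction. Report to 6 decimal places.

N = 75352. Term for each stratum: Wₕ²sₕ²/nₕ.
Var(x̄_st) = 0.002281339 + 0.009441463 + 0.021699121 = 0.033421923 → 0.033422.

0.033422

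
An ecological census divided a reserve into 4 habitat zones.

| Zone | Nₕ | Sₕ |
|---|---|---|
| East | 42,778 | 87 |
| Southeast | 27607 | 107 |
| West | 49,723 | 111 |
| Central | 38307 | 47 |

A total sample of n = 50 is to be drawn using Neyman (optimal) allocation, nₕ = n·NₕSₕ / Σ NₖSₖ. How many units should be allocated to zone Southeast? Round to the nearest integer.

Σ NₕSₕ = 42778·87 + 27607·107 + 49723·111 + 38307·47 = 13995317.
Share for Southeast: 2953949/13995317 = 0.21107.
n_Southeast = 50 × 0.21107 = 10.553... → 11.

11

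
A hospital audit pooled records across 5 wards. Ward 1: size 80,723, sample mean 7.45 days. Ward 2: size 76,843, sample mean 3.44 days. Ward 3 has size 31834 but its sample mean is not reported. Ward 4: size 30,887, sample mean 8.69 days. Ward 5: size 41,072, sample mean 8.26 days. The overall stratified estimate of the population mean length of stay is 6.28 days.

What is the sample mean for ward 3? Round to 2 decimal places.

5.28

N = 80723 + 76843 + 31834 + 30887 + 41072 = 261359.
Overall total = μ·N = 6.28·261359 = 1641334.52.
Subtract the known strata: 80723·7.45 + 76843·3.44 + 30887·8.69 + 41072·8.26 = 1473389.02.
Remaining total for ward 3: 1641334.52 − 1473389.02 = 167945.5.
Divide by its size: 167945.5 / 31834 = 5.2757... → 5.28.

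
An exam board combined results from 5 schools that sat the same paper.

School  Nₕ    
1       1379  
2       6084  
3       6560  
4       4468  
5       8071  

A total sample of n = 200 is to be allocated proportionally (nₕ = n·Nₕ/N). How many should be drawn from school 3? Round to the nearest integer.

49

Share of school 3 = 6560/26562 = 0.24697.
Allocate 200 × 0.24697 = 49.394... → 49.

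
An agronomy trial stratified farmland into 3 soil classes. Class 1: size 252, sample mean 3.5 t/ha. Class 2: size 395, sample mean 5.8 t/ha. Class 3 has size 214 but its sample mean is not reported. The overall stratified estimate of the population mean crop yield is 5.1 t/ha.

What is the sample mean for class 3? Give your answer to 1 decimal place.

5.7

N = 252 + 395 + 214 = 861.
Overall total = μ·N = 5.1·861 = 4391.1.
Subtract the known strata: 252·3.5 + 395·5.8 = 3173.
Remaining total for class 3: 4391.1 − 3173 = 1218.1.
Divide by its size: 1218.1 / 214 = 5.692... → 5.7.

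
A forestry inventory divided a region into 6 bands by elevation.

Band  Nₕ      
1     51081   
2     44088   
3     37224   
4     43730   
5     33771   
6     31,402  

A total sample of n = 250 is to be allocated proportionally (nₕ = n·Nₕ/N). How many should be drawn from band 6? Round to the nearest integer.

N = 51081 + 44088 + 37224 + 43730 + 33771 + 31402 = 241296.
n_6 = 250·31402/241296 = 32.535... → 33.

33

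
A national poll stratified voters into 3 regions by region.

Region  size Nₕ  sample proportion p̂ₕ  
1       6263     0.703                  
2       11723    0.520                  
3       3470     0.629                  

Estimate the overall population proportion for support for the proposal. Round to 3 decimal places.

Wₕ = Nₕ/N with N = 21456: 0.2919, 0.5464, 0.1617.
p̂_st = 0.2919·0.703 + 0.5464·0.520 + 0.1617·0.629 ≈ 0.59105... → 0.591.

0.591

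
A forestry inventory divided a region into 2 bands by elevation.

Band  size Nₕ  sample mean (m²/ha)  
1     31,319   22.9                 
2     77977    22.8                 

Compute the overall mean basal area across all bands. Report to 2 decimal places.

22.83

N = 109296; weights Wₕ = Nₕ/N = (0.2866, 0.7134).
x̄_st = Σ Wₕ·x̄ₕ = 0.2866·22.9 + 0.7134·22.8 ≈ 22.8287...
→ 22.83.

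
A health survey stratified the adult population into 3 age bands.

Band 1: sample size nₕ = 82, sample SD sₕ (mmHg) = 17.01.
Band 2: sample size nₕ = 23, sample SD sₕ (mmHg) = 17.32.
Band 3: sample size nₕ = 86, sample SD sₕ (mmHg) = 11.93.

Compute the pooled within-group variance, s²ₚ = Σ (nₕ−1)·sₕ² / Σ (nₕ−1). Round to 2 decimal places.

1: (82−1)·17.01² = 81·289.3401 = 23436.5481
2: (23−1)·17.32² = 22·299.9824 = 6599.6128
3: (86−1)·11.93² = 85·142.3249 = 12097.6165
Numerator = 42133.7774; denominator = Σ(nₕ−1) = 188.
s²ₚ = 42133.7774/188 = 224.1158... → 224.12.

224.12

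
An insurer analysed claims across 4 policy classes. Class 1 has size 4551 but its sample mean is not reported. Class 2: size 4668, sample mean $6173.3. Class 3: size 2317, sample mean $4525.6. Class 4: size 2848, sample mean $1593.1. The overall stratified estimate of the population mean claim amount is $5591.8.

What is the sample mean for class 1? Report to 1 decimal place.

Σ Nₕx̄ₕ = N·μ, so 4551·x̄_1 = 14384·5591.8 − (4668·6173.3 + 2317·4525.6 + 2848·1593.1).
= 80432451.2 − 43839928.4 = 36592522.8.
x̄_1 = 36592522.8 / 4551 = 8040.546... → 8040.5.

8040.5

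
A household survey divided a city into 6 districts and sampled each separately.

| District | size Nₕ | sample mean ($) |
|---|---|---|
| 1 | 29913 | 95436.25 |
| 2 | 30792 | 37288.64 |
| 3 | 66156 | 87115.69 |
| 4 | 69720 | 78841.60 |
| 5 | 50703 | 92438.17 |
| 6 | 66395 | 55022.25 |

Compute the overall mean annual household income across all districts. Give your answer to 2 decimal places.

x̄_st = (Σ Nₕx̄ₕ) / (Σ Nₕ) = (29913·95436.25 + 30792·37288.64 + 66156·87115.69 + 69720·78841.60 + 50703·92438.17 + 66395·55022.25) / 313679
= 23603133111.03 / 313679 = 75246.1373... → 75246.14.

75246.14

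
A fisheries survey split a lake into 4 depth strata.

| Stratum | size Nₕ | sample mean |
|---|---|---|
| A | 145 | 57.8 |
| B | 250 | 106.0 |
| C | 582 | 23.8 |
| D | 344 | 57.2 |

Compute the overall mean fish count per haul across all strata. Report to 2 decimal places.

N = 145 + 250 + 582 + 344 = 1321.
Weight each subgroup mean by Nₕ/N and sum.
Σ Nₕx̄ₕ = 145·57.8 + 250·106.0 + 582·23.8 + 344·57.2 = 8381 + 26500 + 13851.6 + 19676.8 = 68409.4.
Divide by N: 68409.4 / 1321 = 51.7861... → 51.79.

51.79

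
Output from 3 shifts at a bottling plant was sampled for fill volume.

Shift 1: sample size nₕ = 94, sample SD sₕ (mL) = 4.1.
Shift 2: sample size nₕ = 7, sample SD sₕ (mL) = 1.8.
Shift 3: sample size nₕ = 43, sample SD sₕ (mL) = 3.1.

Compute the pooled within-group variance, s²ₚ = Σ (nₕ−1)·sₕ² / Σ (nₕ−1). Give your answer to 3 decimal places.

14.088

Degrees of freedom: 93 + 6 + 42 = 141.
Σ(nₕ−1)sₕ² = 93·16.81 + 6·3.24 + 42·9.61 = 1986.39.
s²ₚ = 1986.39 / 141 = 14.08787... → 14.088.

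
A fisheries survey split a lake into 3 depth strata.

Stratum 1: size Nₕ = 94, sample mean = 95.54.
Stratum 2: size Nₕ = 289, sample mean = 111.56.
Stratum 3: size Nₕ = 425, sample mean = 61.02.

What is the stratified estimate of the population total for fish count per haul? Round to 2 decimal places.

67155.10

1: 94·95.54 = 8980.76
2: 289·111.56 = 32240.84
3: 425·61.02 = 25933.5
τ̂ = Σ Nₕx̄ₕ = 67155.10.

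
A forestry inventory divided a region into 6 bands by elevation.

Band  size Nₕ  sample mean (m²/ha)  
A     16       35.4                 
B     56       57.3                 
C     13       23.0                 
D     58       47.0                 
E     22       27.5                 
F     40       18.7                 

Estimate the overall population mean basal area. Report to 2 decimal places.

N = 205; weights Wₕ = Nₕ/N = (0.0780, 0.2732, 0.0634, 0.2829, 0.1073, 0.1951).
x̄_st = Σ Wₕ·x̄ₕ = 0.0780·35.4 + 0.2732·57.3 + 0.0634·23.0 + 0.2829·47.0 + 0.1073·27.5 + 0.1951·18.7 ≈ 39.7717...
→ 39.77.

39.77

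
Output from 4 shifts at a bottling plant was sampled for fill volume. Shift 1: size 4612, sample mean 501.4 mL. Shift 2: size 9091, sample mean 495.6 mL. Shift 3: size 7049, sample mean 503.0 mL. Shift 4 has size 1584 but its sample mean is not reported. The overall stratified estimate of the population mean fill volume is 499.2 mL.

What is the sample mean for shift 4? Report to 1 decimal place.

496.5

N = 4612 + 9091 + 7049 + 1584 = 22336.
Overall total = μ·N = 499.2·22336 = 11150131.2.
Subtract the known strata: 4612·501.4 + 9091·495.6 + 7049·503.0 = 10363603.4.
Remaining total for shift 4: 11150131.2 − 10363603.4 = 786527.8.
Divide by its size: 786527.8 / 1584 = 496.545... → 496.5.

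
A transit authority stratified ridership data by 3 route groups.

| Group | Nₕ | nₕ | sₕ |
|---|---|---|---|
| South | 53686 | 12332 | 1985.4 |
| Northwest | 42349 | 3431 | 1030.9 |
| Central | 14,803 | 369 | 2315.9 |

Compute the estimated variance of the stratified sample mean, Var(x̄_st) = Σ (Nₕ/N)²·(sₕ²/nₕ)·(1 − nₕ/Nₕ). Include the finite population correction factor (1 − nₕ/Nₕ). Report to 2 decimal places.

352.12

N = 110838. Term for each stratum: Wₕ²sₕ²/nₕ·(1−nₕ/Nₕ).
Var(x̄_st) = 57.76486 + 41.55552 + 252.79723 = 352.11761 → 352.12.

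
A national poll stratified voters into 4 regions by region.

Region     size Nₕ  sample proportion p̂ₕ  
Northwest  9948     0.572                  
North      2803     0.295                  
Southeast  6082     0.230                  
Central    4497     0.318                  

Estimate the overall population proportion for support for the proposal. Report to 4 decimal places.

N = 9948 + 2803 + 6082 + 4497 = 23330.
Overall proportion = Σ (Nₕ/N)·p̂ₕ.
Σ Nₕp̂ₕ = 5690.256 + 826.885 + 1398.86 + 1430.046 = 9346.047.
9346.047 / 23330 = 0.400602... → 0.4006.

0.4006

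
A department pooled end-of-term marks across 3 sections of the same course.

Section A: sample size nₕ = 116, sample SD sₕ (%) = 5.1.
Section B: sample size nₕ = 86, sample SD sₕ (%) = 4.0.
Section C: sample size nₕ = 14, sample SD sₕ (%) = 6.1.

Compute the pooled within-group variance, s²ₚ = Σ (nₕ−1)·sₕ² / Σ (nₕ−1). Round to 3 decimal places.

22.699

A: (116−1)·5.1² = 115·26.01 = 2991.15
B: (86−1)·4.0² = 85·16 = 1360
C: (14−1)·6.1² = 13·37.21 = 483.73
Numerator = 4834.88; denominator = Σ(nₕ−1) = 213.
s²ₚ = 4834.88/213 = 22.69897... → 22.699.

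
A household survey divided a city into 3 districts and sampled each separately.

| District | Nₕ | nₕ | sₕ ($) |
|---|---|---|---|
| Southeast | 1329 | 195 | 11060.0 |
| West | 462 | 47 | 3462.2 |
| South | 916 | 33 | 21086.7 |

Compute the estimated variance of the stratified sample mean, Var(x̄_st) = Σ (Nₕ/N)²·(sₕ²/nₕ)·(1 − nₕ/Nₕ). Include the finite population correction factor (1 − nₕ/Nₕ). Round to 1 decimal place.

1622933.6

N = 2707. Term for each stratum: Wₕ²sₕ²/nₕ·(1−nₕ/Nₕ).
Var(x̄_st) = 129014.0969 + 6672.9828 + 1487246.5309 = 1622933.6106 → 1622933.6.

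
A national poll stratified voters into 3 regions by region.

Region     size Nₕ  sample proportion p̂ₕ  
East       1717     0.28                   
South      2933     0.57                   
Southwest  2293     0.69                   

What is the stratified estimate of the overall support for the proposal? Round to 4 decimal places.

0.5379

N = 1717 + 2933 + 2293 = 6943.
Overall proportion = Σ (Nₕ/N)·p̂ₕ.
Σ Nₕp̂ₕ = 480.76 + 1671.81 + 1582.17 = 3734.74.
3734.74 / 6943 = 0.537914... → 0.5379.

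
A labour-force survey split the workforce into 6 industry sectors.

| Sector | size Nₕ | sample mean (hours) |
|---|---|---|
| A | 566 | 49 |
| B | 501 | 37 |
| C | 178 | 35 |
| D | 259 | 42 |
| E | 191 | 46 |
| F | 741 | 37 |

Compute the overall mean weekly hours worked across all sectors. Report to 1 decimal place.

N = 2436; weights Wₕ = Nₕ/N = (0.2323, 0.2057, 0.0731, 0.1063, 0.0784, 0.3042).
x̄_st = Σ Wₕ·x̄ₕ = 0.2323·49 + 0.2057·37 + 0.0731·35 + 0.1063·42 + 0.0784·46 + 0.3042·37 ≈ 40.879...
→ 40.9.

40.9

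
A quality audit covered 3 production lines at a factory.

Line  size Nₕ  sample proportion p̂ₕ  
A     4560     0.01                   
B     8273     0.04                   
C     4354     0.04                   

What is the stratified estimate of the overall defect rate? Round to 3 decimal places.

0.032

Wₕ = Nₕ/N with N = 17187: 0.2653, 0.4814, 0.2533.
p̂_st = 0.2653·0.01 + 0.4814·0.04 + 0.2533·0.04 ≈ 0.03204... → 0.032.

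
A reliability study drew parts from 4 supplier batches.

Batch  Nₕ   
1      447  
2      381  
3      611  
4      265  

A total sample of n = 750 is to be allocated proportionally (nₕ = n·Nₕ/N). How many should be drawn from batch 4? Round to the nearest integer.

Share of batch 4 = 265/1704 = 0.15552.
Allocate 750 × 0.15552 = 116.637... → 117.

117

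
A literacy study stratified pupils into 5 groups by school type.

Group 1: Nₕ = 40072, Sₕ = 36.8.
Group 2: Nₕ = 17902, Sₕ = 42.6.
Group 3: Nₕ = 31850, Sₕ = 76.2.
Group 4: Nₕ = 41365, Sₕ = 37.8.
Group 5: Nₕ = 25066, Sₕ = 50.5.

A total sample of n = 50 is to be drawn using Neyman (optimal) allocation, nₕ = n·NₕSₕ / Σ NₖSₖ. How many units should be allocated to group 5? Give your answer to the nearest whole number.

8

Σ NₕSₕ = 40072·36.8 + 17902·42.6 + 31850·76.2 + 41365·37.8 + 25066·50.5 = 7493674.8.
Share for 5: 1265833/7493674.8 = 0.16892.
n_5 = 50 × 0.16892 = 8.446... → 8.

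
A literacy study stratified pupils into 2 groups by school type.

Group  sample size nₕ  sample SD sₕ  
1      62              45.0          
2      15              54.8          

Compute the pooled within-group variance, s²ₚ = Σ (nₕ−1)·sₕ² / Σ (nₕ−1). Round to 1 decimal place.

Degrees of freedom: 61 + 14 = 75.
Σ(nₕ−1)sₕ² = 61·2025 + 14·3003.04 = 165567.56.
s²ₚ = 165567.56 / 75 = 2207.567... → 2207.6.

2207.6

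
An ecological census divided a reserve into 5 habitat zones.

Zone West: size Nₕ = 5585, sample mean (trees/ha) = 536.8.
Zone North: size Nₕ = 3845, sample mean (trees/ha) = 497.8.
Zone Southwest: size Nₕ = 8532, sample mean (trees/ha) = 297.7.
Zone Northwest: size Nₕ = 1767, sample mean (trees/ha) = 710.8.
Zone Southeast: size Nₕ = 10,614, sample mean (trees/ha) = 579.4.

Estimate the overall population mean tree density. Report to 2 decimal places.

489.66

x̄_st = (Σ Nₕx̄ₕ) / (Σ Nₕ) = (5585·536.8 + 3845·497.8 + 8532·297.7 + 1767·710.8 + 10614·579.4) / 30343
= 14857780.6 / 30343 = 489.6609... → 489.66.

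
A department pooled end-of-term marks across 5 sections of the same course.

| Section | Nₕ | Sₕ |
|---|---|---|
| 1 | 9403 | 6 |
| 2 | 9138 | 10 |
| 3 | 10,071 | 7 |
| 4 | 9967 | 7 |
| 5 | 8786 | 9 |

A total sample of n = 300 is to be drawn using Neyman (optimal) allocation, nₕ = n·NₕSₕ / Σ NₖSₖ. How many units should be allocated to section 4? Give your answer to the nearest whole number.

Σ NₕSₕ = 9403·6 + 9138·10 + 10071·7 + 9967·7 + 8786·9 = 367138.
Share for 4: 69769/367138 = 0.19003.
n_4 = 300 × 0.19003 = 57.010... → 57.

57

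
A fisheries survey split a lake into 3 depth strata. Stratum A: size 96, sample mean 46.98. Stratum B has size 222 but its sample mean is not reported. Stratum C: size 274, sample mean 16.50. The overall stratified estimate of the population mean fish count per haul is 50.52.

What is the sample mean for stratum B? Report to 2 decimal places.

N = 96 + 222 + 274 = 592.
Overall total = μ·N = 50.52·592 = 29907.84.
Subtract the known strata: 96·46.98 + 274·16.50 = 9031.08.
Remaining total for stratum B: 29907.84 − 9031.08 = 20876.76.
Divide by its size: 20876.76 / 222 = 94.0395... → 94.04.

94.04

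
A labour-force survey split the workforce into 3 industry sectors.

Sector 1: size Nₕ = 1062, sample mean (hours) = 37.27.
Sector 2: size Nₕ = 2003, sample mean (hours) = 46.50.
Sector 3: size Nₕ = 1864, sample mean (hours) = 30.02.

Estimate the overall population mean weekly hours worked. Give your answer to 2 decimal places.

38.28

N = 1062 + 2003 + 1864 = 4929.
Weight each subgroup mean by Nₕ/N and sum.
Σ Nₕx̄ₕ = 1062·37.27 + 2003·46.50 + 1864·30.02 = 39580.74 + 93139.5 + 55957.28 = 188677.52.
Divide by N: 188677.52 / 4929 = 38.2791... → 38.28.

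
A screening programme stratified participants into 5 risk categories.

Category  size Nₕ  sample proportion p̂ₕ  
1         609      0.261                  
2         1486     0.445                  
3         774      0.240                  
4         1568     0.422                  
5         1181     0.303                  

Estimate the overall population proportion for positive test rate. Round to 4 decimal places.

0.3605

N = 609 + 1486 + 774 + 1568 + 1181 = 5618.
Overall proportion = Σ (Nₕ/N)·p̂ₕ.
Σ Nₕp̂ₕ = 158.949 + 661.27 + 185.76 + 661.696 + 357.843 = 2025.518.
2025.518 / 5618 = 0.360541... → 0.3605.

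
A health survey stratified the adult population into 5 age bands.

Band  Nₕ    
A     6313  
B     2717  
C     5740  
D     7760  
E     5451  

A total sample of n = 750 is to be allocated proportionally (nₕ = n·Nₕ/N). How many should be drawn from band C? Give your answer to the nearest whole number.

N = 6313 + 2717 + 5740 + 7760 + 5451 = 27981.
n_C = 750·5740/27981 = 153.854... → 154.

154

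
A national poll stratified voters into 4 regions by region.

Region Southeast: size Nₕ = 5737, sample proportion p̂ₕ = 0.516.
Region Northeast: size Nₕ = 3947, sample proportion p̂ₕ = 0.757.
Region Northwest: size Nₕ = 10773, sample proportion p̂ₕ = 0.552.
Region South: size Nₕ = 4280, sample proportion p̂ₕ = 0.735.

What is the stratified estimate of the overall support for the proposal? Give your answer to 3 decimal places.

0.608

Wₕ = Nₕ/N with N = 24737: 0.2319, 0.1596, 0.4355, 0.1730.
p̂_st = 0.2319·0.516 + 0.1596·0.757 + 0.4355·0.552 + 0.1730·0.735 ≈ 0.60802... → 0.608.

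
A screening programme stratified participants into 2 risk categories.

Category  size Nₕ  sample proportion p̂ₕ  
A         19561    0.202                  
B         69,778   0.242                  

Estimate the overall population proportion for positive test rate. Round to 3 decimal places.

0.233

N = 19561 + 69778 = 89339.
Overall proportion = Σ (Nₕ/N)·p̂ₕ.
Σ Nₕp̂ₕ = 3951.322 + 16886.276 = 20837.598.
20837.598 / 89339 = 0.23324... → 0.233.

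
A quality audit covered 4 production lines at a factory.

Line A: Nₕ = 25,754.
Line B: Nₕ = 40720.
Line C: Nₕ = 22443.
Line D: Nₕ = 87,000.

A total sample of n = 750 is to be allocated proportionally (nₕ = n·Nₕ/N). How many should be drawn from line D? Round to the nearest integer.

Share of line D = 87000/175917 = 0.49455.
Allocate 750 × 0.49455 = 370.914... → 371.

371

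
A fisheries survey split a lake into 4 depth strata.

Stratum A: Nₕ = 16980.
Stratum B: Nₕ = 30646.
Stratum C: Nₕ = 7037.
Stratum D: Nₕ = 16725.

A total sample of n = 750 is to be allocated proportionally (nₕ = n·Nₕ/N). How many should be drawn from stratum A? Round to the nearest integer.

178

N = 16980 + 30646 + 7037 + 16725 = 71388.
n_A = 750·16980/71388 = 178.391... → 178.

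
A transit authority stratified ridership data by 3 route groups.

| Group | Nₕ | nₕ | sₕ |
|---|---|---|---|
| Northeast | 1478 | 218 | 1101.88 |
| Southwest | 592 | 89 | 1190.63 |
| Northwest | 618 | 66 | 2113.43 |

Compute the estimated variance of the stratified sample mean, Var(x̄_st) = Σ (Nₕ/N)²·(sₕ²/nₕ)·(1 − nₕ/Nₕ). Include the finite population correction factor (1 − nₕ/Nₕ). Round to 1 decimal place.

5287.1

N = 2688; Wₕ = Nₕ/N.
group Northeast: (1478/2688)²·1101.88²/218·(1 − 218/1478) = 1435.4847
group Southwest: (592/2688)²·1190.63²/89·(1 − 89/592) = 656.4396
group Northwest: (618/2688)²·2113.43²/66·(1 − 66/618) = 3195.2204
Sum = 5287.1447 → 5287.1.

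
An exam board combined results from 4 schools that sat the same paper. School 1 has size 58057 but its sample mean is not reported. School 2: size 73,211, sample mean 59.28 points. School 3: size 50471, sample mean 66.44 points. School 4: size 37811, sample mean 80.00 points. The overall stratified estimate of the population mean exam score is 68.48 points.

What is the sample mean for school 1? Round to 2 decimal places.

Σ Nₕx̄ₕ = N·μ, so 58057·x̄_1 = 219550·68.48 − (73211·59.28 + 50471·66.44 + 37811·80.00).
= 15034784 − 10718121.32 = 4316662.68.
x̄_1 = 4316662.68 / 58057 = 74.3521... → 74.35.

74.35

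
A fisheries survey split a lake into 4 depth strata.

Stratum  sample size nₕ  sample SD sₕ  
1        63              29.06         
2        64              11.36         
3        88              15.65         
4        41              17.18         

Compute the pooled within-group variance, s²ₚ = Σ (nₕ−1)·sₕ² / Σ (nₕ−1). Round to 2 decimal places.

371.44

1: (63−1)·29.06² = 62·844.4836 = 52357.9832
2: (64−1)·11.36² = 63·129.0496 = 8130.1248
3: (88−1)·15.65² = 87·244.9225 = 21308.2575
4: (41−1)·17.18² = 40·295.1524 = 11806.096
Numerator = 93602.4615; denominator = Σ(nₕ−1) = 252.
s²ₚ = 93602.4615/252 = 371.4383... → 371.44.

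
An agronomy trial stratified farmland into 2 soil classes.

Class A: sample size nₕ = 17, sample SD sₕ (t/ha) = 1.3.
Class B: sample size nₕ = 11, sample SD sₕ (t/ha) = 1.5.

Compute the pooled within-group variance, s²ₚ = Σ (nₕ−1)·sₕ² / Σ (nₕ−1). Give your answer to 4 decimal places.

Degrees of freedom: 16 + 10 = 26.
Σ(nₕ−1)sₕ² = 16·1.69 + 10·2.25 = 49.54.
s²ₚ = 49.54 / 26 = 1.905385... → 1.9054.

1.9054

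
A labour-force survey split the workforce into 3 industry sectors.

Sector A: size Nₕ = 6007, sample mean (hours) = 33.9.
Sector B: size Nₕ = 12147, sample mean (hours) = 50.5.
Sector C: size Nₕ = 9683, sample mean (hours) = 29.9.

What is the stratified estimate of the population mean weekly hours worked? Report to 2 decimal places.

N = 6007 + 12147 + 9683 = 27837.
Overall mean = Σ (Nₕ/N)·x̄ₕ — weight by population share, not a simple average.
Σ Nₕx̄ₕ = 6007·33.9 + 12147·50.5 + 9683·29.9 = 203637.3 + 613423.5 + 289521.7 = 1106582.5.
Divide by N: 1106582.5 / 27837 = 39.7522... → 39.75.

39.75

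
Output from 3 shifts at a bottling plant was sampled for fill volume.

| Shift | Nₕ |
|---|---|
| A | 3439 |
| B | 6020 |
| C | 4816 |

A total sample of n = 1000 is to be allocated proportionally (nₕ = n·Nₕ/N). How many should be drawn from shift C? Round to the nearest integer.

N = 3439 + 6020 + 4816 = 14275.
n_C = 1000·4816/14275 = 337.373... → 337.

337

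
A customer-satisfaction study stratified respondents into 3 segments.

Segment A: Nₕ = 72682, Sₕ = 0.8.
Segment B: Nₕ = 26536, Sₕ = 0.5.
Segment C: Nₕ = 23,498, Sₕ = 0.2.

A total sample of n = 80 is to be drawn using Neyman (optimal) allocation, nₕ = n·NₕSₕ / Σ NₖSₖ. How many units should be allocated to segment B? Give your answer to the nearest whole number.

14

A: NₕSₕ = 72682·0.8 = 58145.6
B: NₕSₕ = 26536·0.5 = 13268
C: NₕSₕ = 23498·0.2 = 4699.6
Σ NₕSₕ = 76113.2.
n_B = 80·13268/76113.2 = 13.946... → 14.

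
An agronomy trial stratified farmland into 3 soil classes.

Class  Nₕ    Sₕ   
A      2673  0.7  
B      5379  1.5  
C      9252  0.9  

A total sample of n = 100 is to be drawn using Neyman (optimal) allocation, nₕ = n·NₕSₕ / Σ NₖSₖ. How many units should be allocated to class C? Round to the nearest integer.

46

A: NₕSₕ = 2673·0.7 = 1871.1
B: NₕSₕ = 5379·1.5 = 8068.5
C: NₕSₕ = 9252·0.9 = 8326.8
Σ NₕSₕ = 18266.4.
n_C = 100·8326.8/18266.4 = 45.585... → 46.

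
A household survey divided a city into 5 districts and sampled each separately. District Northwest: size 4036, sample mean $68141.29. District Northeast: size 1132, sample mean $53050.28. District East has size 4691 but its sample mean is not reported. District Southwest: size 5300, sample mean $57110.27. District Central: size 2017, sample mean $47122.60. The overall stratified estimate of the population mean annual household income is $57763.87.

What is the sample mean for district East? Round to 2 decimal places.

N = 4036 + 1132 + 4691 + 5300 + 2017 = 17176.
Overall total = μ·N = 57763.87·17176 = 992152231.12.
Subtract the known strata: 4036·68141.29 + 1132·53050.28 + 5300·57110.27 + 2017·47122.60 = 732801878.6.
Remaining total for district East: 992152231.12 − 732801878.6 = 259350352.52.
Divide by its size: 259350352.52 / 4691 = 55286.7944... → 55286.79.

55286.79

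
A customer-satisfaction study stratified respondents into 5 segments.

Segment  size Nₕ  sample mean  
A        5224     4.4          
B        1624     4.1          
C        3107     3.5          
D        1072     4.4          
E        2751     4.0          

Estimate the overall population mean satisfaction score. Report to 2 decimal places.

4.08

N = 5224 + 1624 + 3107 + 1072 + 2751 = 13778.
Weight each subgroup mean by Nₕ/N and sum.
Σ Nₕx̄ₕ = 5224·4.4 + 1624·4.1 + 3107·3.5 + 1072·4.4 + 2751·4.0 = 22985.6 + 6658.4 + 10874.5 + 4716.8 + 11004 = 56239.3.
Divide by N: 56239.3 / 13778 = 4.0818... → 4.08.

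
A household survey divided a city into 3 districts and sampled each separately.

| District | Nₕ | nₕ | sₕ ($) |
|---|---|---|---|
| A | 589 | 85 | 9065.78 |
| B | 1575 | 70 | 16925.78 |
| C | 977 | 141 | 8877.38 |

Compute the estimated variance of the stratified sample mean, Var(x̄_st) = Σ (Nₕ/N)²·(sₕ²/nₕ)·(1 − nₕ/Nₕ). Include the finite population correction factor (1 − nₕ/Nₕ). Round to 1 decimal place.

N = 3141. Term for each stratum: Wₕ²sₕ²/nₕ·(1−nₕ/Nₕ).
Var(x̄_st) = 29093.8627 + 983287.5233 + 46271.7022 = 1058653.0882 → 1058653.1.

1058653.1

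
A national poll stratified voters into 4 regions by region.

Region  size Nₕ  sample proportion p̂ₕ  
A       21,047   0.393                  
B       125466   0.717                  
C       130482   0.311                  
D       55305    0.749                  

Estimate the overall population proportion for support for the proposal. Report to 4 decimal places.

N = 21047 + 125466 + 130482 + 55305 = 332300.
Overall proportion = Σ (Nₕ/N)·p̂ₕ.
Σ Nₕp̂ₕ = 8271.471 + 89959.122 + 40579.902 + 41423.445 = 180233.94.
180233.94 / 332300 = 0.542383... → 0.5424.

0.5424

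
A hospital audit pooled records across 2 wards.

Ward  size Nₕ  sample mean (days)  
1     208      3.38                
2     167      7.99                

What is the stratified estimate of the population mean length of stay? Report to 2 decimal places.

5.43

x̄_st = (Σ Nₕx̄ₕ) / (Σ Nₕ) = (208·3.38 + 167·7.99) / 375
= 2037.37 / 375 = 5.4330... → 5.43.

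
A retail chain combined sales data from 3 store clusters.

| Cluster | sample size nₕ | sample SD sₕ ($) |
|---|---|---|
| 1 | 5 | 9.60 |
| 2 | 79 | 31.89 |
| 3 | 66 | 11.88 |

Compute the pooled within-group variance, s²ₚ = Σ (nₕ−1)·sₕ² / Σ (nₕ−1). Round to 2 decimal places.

Degrees of freedom: 4 + 78 + 65 = 147.
Σ(nₕ−1)sₕ² = 4·92.16 + 78·1016.9721 + 65·141.1344 = 88866.1998.
s²ₚ = 88866.1998 / 147 = 604.5320... → 604.53.

604.53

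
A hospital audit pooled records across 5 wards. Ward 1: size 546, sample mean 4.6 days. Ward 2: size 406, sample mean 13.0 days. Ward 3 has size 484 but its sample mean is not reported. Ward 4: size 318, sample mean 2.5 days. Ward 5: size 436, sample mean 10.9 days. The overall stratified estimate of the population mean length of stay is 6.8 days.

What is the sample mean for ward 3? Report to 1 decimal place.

N = 546 + 406 + 484 + 318 + 436 = 2190.
Overall total = μ·N = 6.8·2190 = 14892.
Subtract the known strata: 546·4.6 + 406·13.0 + 318·2.5 + 436·10.9 = 13337.
Remaining total for ward 3: 14892 − 13337 = 1555.
Divide by its size: 1555 / 484 = 3.213... → 3.2.

3.2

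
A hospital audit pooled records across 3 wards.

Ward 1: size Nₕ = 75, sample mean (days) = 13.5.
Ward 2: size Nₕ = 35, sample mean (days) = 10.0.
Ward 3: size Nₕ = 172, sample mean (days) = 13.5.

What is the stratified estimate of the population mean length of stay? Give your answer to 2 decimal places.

x̄_st = (Σ Nₕx̄ₕ) / (Σ Nₕ) = (75·13.5 + 35·10.0 + 172·13.5) / 282
= 3684.5 / 282 = 13.0656... → 13.07.

13.07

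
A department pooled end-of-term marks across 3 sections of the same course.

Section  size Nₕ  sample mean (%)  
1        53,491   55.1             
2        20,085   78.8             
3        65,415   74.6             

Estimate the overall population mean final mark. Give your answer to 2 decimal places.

N = 138991; weights Wₕ = Nₕ/N = (0.3849, 0.1445, 0.4706).
x̄_st = Σ Wₕ·x̄ₕ = 0.3849·55.1 + 0.1445·78.8 + 0.4706·74.6 ≈ 67.7023...
→ 67.70.

67.70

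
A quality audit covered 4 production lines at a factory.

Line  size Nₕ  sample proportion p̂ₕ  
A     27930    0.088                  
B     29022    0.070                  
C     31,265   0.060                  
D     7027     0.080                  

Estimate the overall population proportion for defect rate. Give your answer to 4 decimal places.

Wₕ = Nₕ/N with N = 95244: 0.2932, 0.3047, 0.3283, 0.0738.
p̂_st = 0.2932·0.088 + 0.3047·0.070 + 0.3283·0.060 + 0.0738·0.080 ≈ 0.072734... → 0.0727.

0.0727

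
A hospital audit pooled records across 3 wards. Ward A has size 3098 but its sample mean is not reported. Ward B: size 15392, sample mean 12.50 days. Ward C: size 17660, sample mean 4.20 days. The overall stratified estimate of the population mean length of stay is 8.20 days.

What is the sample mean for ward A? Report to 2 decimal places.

N = 3098 + 15392 + 17660 = 36150.
Overall total = μ·N = 8.20·36150 = 296430.
Subtract the known strata: 15392·12.50 + 17660·4.20 = 266572.
Remaining total for ward A: 296430 − 266572 = 29858.
Divide by its size: 29858 / 3098 = 9.6378... → 9.64.

9.64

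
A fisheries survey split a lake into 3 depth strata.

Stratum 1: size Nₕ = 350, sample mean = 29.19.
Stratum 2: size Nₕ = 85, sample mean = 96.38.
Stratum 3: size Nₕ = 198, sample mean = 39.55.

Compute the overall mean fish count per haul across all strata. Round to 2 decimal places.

41.45

N = 350 + 85 + 198 = 633.
Overall mean = Σ (Nₕ/N)·x̄ₕ — weight by population share, not a simple average.
Σ Nₕx̄ₕ = 350·29.19 + 85·96.38 + 198·39.55 = 10216.5 + 8192.3 + 7830.9 = 26239.7.
Divide by N: 26239.7 / 633 = 41.4529... → 41.45.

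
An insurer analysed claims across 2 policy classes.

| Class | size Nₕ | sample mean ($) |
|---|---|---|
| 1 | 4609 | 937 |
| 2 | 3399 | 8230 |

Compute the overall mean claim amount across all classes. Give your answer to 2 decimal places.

N = 8008; weights Wₕ = Nₕ/N = (0.5755, 0.4245).
x̄_st = Σ Wₕ·x̄ₕ = 0.5755·937 + 0.4245·8230 ≈ 4032.5179...
→ 4032.52.

4032.52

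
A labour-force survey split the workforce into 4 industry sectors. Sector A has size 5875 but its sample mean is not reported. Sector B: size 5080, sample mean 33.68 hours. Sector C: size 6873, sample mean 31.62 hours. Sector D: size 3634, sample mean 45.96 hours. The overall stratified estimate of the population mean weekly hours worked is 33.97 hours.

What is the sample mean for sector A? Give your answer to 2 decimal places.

29.55

N = 5875 + 5080 + 6873 + 3634 = 21462.
Overall total = μ·N = 33.97·21462 = 729064.14.
Subtract the known strata: 5080·33.68 + 6873·31.62 + 3634·45.96 = 555437.3.
Remaining total for sector A: 729064.14 − 555437.3 = 173626.84.
Divide by its size: 173626.84 / 5875 = 29.5535... → 29.55.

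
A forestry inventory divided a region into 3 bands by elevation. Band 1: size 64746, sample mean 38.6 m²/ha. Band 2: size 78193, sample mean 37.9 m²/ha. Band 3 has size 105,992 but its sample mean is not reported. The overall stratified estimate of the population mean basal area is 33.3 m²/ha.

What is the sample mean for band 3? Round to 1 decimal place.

Σ Nₕx̄ₕ = N·μ, so 105992·x̄_3 = 248931·33.3 − (64746·38.6 + 78193·37.9).
= 8289402.3 − 5462710.3 = 2826692.
x̄_3 = 2826692 / 105992 = 26.669... → 26.7.

26.7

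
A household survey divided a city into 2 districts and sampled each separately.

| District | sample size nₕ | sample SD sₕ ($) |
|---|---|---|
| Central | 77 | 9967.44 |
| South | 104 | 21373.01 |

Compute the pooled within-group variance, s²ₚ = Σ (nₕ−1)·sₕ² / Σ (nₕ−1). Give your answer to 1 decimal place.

305036657.5

Central: (77−1)·9967.44² = 76·99349860.1536 = 7550589371.6736
South: (104−1)·21373.01² = 103·456805556.4601 = 47050972315.3903
Numerator = 54601561687.0639; denominator = Σ(nₕ−1) = 179.
s²ₚ = 54601561687.0639/179 = 305036657.470... → 305036657.5.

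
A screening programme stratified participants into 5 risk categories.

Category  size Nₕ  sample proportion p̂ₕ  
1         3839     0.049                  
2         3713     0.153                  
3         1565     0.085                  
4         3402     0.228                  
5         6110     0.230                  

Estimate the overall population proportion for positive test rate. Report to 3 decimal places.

0.165

N = 3839 + 3713 + 1565 + 3402 + 6110 = 18629.
Overall proportion = Σ (Nₕ/N)·p̂ₕ.
Σ Nₕp̂ₕ = 188.111 + 568.089 + 133.025 + 775.656 + 1405.3 = 3070.181.
3070.181 / 18629 = 0.16481... → 0.165.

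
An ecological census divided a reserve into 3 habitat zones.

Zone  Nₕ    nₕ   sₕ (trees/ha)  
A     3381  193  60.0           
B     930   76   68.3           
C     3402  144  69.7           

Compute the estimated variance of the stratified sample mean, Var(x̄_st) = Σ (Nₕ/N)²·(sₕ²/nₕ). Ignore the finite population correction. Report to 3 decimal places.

11.040

N = 7713; Wₕ = Nₕ/N.
zone A: (3381/7713)²·60.0²/193 = 3.584172
zone B: (930/7713)²·68.3²/76 = 0.892374
zone C: (3402/7713)²·69.7²/144 = 6.563342
Sum = 11.039888 → 11.040.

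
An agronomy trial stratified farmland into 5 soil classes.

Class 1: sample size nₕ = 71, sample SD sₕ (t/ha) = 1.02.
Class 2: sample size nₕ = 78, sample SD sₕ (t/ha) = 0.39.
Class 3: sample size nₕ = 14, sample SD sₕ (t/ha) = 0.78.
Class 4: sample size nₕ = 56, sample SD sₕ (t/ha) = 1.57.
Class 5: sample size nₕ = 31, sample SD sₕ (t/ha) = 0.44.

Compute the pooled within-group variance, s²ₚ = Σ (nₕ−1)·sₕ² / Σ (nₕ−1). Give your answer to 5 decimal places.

0.95439

1: (71−1)·1.02² = 70·1.0404 = 72.828
2: (78−1)·0.39² = 77·0.1521 = 11.7117
3: (14−1)·0.78² = 13·0.6084 = 7.9092
4: (56−1)·1.57² = 55·2.4649 = 135.5695
5: (31−1)·0.44² = 30·0.1936 = 5.808
Numerator = 233.8264; denominator = Σ(nₕ−1) = 245.
s²ₚ = 233.8264/245 = 0.9543935... → 0.95439.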